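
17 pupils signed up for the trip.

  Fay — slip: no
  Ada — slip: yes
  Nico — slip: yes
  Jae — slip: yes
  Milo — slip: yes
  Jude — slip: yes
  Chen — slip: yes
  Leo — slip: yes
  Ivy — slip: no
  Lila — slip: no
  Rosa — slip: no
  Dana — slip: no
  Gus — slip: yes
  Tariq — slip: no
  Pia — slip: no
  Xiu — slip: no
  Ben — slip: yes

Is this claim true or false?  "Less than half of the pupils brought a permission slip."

False

The determiner here denotes the relation: |A ∩ B| < |A ∖ B|.
|A| = 17, |A ∩ B| = 9, |A ∖ B| = 8.
9 > 8, so the statement is false.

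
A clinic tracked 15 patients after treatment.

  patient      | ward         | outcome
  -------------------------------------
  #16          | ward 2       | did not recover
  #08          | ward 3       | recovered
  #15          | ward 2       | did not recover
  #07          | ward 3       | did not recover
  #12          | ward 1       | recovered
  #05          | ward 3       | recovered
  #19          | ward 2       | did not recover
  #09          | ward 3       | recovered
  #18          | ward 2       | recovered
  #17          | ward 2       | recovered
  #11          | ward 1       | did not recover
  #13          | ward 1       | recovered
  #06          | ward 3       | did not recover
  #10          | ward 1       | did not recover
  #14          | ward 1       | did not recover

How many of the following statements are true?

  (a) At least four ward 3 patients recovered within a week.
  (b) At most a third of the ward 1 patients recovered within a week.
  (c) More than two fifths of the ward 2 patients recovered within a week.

0

(a) ward 3: |A| = 5, |A ∩ B| = 3; needs |A ∩ B| ≥ 4 — false.
(b) ward 1: |A| = 5, |A ∩ B| = 2; needs |A ∩ B| / |A| ≤ 1/3 — false.
(c) ward 2: |A| = 5, |A ∩ B| = 2; needs |A ∩ B| / |A| > 2/5 — false.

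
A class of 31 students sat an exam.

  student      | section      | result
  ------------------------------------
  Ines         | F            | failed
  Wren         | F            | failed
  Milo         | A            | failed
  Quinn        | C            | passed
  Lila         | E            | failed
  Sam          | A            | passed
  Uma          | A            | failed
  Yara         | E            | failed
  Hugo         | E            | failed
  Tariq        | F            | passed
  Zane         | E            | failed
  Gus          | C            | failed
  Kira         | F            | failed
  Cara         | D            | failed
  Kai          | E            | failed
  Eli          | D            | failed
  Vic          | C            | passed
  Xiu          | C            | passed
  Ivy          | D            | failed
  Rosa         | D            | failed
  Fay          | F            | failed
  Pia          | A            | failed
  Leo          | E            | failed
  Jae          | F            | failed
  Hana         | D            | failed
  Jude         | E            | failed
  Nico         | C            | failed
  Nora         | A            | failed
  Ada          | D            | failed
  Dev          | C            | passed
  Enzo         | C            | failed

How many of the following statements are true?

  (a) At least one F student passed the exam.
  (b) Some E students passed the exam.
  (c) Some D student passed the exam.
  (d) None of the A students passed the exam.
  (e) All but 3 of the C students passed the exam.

2

(a) F: |A| = 6, |A ∩ B| = 1; needs A ∩ B ≠ ∅ (|A ∩ B| ≥ 1) — true.
(b) E: |A| = 7, |A ∩ B| = 0; needs A ∩ B ≠ ∅ (|A ∩ B| ≥ 1) — false.
(c) D: |A| = 6, |A ∩ B| = 0; needs A ∩ B ≠ ∅ (|A ∩ B| ≥ 1) — false.
(d) A: |A| = 5, |A ∩ B| = 1; needs A ∩ B = ∅ (|A ∩ B| = 0) — false.
(e) C: |A| = 7, |A ∩ B| = 4; needs |A ∖ B| = 3 — true.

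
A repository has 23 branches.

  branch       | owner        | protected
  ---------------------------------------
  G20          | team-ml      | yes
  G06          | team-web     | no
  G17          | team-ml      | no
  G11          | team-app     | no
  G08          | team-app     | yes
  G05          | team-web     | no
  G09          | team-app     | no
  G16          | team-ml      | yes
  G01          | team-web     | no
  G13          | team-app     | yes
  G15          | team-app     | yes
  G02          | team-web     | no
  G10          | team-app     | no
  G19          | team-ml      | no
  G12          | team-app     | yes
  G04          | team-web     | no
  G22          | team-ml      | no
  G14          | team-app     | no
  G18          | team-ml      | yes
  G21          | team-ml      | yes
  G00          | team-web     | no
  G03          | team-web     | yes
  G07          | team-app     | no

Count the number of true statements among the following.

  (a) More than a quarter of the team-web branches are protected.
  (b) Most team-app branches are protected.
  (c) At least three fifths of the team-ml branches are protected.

0

(a) team-web: |A| = 7, |A ∩ B| = 1; needs |A ∩ B| / |A| > 1/4 — false.
(b) team-app: |A| = 9, |A ∩ B| = 4; needs |A ∩ B| > |A ∖ B| — false.
(c) team-ml: |A| = 7, |A ∩ B| = 4; needs |A ∩ B| / |A| ≥ 3/5 — false.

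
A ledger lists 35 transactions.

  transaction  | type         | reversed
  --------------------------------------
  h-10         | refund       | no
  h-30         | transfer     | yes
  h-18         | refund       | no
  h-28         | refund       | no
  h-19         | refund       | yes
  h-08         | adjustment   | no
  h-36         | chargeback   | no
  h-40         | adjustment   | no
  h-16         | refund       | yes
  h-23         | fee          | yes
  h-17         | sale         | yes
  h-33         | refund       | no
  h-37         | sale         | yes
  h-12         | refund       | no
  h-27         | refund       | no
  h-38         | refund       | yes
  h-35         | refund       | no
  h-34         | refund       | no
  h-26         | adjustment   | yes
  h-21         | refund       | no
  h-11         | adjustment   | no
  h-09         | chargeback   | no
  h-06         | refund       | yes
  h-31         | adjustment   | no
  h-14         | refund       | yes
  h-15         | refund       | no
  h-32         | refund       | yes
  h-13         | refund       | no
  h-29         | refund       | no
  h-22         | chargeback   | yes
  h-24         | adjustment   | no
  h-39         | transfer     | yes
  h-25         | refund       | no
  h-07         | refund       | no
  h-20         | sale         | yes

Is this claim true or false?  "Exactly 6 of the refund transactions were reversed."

True

The determiner here denotes the relation: |A ∩ B| = 6.
|A| = 20, |A ∩ B| = 6, |A ∖ B| = 14.
|A ∩ B| = 6, so the statement is true.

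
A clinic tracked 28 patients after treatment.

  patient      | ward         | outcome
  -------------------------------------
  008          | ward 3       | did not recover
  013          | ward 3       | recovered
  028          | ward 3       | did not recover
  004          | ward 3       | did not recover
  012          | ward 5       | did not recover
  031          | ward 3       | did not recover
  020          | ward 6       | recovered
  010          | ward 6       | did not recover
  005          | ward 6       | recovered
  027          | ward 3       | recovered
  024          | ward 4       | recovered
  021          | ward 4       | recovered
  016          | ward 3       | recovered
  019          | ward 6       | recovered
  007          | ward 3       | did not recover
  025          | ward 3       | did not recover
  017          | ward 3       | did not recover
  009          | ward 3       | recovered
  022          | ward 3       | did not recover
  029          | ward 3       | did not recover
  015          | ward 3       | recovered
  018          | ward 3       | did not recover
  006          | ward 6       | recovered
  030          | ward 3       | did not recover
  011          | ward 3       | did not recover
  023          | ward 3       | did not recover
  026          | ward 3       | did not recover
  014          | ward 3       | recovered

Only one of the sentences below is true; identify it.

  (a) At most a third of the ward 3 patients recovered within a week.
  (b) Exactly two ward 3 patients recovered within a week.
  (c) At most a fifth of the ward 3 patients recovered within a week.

(a)

|A| = 20, |A ∩ B| = 6, |A ∖ B| = 14.
(a) requires |A ∩ B| / |A| ≤ 1/3: true.
(b) requires |A ∩ B| = 2: false.
(c) requires |A ∩ B| / |A| ≤ 1/5: false.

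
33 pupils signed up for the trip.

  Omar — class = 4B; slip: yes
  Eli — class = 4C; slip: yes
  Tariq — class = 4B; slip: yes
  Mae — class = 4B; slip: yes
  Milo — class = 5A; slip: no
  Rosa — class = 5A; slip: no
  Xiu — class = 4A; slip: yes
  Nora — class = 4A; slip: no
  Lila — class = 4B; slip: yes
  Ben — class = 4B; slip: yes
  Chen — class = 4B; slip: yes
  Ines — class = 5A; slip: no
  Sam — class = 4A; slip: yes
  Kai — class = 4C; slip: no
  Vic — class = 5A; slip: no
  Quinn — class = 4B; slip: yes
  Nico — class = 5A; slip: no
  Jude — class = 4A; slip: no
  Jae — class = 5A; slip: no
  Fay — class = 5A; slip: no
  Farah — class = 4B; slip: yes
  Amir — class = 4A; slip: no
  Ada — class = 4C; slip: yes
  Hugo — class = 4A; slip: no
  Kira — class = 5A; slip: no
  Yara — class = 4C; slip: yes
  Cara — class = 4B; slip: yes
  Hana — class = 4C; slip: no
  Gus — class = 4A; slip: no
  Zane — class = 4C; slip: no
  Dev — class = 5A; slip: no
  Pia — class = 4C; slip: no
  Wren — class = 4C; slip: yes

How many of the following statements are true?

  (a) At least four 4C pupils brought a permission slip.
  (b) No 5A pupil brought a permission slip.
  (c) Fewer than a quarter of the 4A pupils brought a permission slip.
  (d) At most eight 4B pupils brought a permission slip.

(a) 4C: |A| = 8, |A ∩ B| = 4; needs |A ∩ B| ≥ 4 — true.
(b) 5A: |A| = 9, |A ∩ B| = 0; needs A ∩ B = ∅ (|A ∩ B| = 0) — true.
(c) 4A: |A| = 7, |A ∩ B| = 2; needs |A ∩ B| / |A| < 1/4 — false.
(d) 4B: |A| = 9, |A ∩ B| = 9; needs |A ∩ B| ≤ 8 — false.

2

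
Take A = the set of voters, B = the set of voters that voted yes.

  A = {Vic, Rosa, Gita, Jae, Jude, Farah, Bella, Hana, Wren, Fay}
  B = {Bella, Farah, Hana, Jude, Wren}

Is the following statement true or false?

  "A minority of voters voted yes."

The determiner here denotes the relation: |A ∩ B| < |A ∖ B|.
A (the restrictor) = {Vic, Rosa, Gita, Jae, Jude, Farah, Bella, Hana, Wren, Fay}, |A| = 10.
A ∩ B = {Jude, Farah, Bella, Hana, Wren}, so |A ∩ B| = 5.
A ∖ B = {Vic, Rosa, Gita, Jae, Fay}, so |A ∖ B| = 5.
5 = 5, so the statement is false.

False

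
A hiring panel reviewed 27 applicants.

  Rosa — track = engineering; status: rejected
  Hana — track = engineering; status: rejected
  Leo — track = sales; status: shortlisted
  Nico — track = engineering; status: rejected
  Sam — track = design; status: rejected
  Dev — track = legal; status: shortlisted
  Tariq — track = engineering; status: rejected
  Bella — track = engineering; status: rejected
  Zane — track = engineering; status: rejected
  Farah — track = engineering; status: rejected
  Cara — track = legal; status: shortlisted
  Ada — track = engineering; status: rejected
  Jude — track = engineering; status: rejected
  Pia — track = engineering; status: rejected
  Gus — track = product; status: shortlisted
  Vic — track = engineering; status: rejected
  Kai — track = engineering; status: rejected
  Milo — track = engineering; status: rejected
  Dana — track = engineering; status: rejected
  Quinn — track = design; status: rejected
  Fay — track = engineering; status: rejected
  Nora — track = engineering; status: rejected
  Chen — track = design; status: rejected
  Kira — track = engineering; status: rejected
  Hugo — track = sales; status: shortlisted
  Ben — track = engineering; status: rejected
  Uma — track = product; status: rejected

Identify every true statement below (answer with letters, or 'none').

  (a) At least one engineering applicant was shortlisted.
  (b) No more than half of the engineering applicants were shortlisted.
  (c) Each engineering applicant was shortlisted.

|A| = 18, |A ∩ B| = 0, |A ∖ B| = 18.
(a) A ∩ B ≠ ∅ (|A ∩ B| ≥ 1): fails.
(b) |A ∩ B| ≤ |A ∖ B|: holds.
(c) A ⊆ B, i.e. every element of A is in B (|A ∖ B| = 0): fails.

(b)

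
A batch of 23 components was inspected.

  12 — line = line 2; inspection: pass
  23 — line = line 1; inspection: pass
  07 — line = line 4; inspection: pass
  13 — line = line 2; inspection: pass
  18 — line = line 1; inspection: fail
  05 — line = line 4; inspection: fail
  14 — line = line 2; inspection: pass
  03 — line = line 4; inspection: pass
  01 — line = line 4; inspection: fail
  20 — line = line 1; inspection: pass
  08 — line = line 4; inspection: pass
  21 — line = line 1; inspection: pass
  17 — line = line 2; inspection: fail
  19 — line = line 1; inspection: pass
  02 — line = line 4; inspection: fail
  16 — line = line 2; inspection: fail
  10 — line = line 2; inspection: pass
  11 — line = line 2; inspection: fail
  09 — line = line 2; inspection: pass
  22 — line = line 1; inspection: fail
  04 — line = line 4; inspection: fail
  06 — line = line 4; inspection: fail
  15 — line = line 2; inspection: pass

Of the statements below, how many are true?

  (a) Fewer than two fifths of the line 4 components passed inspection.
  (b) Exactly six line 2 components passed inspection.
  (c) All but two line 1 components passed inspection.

3

(a) line 4: |A| = 8, |A ∩ B| = 3; needs |A ∩ B| / |A| < 2/5 — true.
(b) line 2: |A| = 9, |A ∩ B| = 6; needs |A ∩ B| = 6 — true.
(c) line 1: |A| = 6, |A ∩ B| = 4; needs |A ∖ B| = 2 — true.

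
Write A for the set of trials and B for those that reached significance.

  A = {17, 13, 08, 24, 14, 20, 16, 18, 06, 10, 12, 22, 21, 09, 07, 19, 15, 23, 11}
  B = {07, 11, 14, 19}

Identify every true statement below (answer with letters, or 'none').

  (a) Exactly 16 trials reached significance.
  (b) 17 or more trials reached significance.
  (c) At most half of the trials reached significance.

(c)

|A| = 19, |A ∩ B| = 4, |A ∖ B| = 15.
(a) |A ∩ B| = 16: fails.
(b) |A ∩ B| ≥ 17: fails.
(c) |A ∩ B| ≤ |A ∖ B|: holds.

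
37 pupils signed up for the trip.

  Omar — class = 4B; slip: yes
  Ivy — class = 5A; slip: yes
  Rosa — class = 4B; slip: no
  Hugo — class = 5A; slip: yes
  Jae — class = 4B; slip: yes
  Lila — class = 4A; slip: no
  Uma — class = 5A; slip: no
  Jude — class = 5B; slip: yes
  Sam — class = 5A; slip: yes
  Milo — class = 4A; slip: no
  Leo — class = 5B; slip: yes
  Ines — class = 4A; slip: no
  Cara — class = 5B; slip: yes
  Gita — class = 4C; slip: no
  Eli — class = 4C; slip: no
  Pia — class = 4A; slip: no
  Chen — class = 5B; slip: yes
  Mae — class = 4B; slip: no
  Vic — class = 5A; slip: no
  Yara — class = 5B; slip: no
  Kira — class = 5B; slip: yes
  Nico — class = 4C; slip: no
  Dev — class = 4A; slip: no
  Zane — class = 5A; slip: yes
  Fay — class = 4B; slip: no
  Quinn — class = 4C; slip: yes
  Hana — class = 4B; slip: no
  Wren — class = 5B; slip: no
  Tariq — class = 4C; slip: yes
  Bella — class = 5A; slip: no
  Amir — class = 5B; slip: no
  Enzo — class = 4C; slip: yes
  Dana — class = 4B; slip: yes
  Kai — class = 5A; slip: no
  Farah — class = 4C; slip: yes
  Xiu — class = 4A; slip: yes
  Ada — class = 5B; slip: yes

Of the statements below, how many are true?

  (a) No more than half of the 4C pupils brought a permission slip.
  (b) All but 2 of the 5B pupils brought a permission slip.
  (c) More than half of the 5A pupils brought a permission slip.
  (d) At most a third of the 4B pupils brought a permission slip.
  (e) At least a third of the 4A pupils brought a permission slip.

0

(a) 4C: |A| = 7, |A ∩ B| = 4; needs |A ∩ B| ≤ |A ∖ B| — false.
(b) 5B: |A| = 9, |A ∩ B| = 6; needs |A ∖ B| = 2 — false.
(c) 5A: |A| = 8, |A ∩ B| = 4; needs |A ∩ B| > |A ∖ B| — false.
(d) 4B: |A| = 7, |A ∩ B| = 3; needs |A ∩ B| / |A| ≤ 1/3 — false.
(e) 4A: |A| = 6, |A ∩ B| = 1; needs |A ∩ B| / |A| ≥ 1/3 — false.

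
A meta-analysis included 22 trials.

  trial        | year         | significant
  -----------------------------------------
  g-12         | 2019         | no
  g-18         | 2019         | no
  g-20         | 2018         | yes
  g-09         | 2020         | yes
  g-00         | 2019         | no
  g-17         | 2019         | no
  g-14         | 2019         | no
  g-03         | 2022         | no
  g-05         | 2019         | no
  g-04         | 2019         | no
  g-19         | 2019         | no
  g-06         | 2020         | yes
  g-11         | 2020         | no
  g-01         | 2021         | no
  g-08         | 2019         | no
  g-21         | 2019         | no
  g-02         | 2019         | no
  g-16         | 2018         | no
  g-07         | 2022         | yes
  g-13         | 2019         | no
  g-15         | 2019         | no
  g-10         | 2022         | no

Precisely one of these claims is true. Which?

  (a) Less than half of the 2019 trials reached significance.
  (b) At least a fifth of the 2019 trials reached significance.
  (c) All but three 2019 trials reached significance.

|A| = 13, |A ∩ B| = 0, |A ∖ B| = 13.
(a) requires |A ∩ B| < |A ∖ B|: true.
(b) requires |A ∩ B| / |A| ≥ 1/5: false.
(c) requires |A ∖ B| = 3: false.

(a)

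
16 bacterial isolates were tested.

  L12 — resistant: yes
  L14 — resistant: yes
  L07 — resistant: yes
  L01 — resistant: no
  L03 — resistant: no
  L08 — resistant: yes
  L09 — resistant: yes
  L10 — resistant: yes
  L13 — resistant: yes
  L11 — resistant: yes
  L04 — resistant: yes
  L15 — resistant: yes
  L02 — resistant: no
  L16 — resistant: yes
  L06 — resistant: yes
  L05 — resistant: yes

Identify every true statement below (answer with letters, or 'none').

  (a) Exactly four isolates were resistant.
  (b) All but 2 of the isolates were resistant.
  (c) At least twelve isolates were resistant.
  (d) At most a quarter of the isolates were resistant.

(c)

|A| = 16, |A ∩ B| = 13, |A ∖ B| = 3.
(a) |A ∩ B| = 4: fails.
(b) |A ∖ B| = 2: fails.
(c) |A ∩ B| ≥ 12: holds.
(d) |A ∩ B| / |A| ≤ 1/4: fails.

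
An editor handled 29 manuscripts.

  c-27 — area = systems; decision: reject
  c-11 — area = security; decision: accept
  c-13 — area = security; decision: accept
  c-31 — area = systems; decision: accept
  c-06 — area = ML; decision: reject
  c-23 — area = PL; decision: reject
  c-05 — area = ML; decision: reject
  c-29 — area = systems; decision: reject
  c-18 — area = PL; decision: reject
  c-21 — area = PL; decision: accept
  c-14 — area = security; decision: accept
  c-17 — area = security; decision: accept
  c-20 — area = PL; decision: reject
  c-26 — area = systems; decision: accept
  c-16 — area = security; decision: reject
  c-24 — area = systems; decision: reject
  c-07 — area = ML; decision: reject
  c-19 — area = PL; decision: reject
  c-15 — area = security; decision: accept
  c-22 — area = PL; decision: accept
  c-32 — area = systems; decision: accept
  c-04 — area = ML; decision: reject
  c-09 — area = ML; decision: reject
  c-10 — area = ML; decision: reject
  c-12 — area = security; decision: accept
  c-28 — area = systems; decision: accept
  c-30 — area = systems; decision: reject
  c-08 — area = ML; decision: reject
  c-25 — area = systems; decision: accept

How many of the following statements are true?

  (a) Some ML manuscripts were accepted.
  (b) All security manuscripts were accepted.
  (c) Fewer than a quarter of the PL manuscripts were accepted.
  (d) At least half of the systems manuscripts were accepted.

1

(a) ML: |A| = 7, |A ∩ B| = 0; needs A ∩ B ≠ ∅ (|A ∩ B| ≥ 1) — false.
(b) security: |A| = 7, |A ∩ B| = 6; needs A ⊆ B, i.e. every element of A is in B (|A ∖ B| = 0) — false.
(c) PL: |A| = 6, |A ∩ B| = 2; needs |A ∩ B| / |A| < 1/4 — false.
(d) systems: |A| = 9, |A ∩ B| = 5; needs |A ∩ B| ≥ |A ∖ B| — true.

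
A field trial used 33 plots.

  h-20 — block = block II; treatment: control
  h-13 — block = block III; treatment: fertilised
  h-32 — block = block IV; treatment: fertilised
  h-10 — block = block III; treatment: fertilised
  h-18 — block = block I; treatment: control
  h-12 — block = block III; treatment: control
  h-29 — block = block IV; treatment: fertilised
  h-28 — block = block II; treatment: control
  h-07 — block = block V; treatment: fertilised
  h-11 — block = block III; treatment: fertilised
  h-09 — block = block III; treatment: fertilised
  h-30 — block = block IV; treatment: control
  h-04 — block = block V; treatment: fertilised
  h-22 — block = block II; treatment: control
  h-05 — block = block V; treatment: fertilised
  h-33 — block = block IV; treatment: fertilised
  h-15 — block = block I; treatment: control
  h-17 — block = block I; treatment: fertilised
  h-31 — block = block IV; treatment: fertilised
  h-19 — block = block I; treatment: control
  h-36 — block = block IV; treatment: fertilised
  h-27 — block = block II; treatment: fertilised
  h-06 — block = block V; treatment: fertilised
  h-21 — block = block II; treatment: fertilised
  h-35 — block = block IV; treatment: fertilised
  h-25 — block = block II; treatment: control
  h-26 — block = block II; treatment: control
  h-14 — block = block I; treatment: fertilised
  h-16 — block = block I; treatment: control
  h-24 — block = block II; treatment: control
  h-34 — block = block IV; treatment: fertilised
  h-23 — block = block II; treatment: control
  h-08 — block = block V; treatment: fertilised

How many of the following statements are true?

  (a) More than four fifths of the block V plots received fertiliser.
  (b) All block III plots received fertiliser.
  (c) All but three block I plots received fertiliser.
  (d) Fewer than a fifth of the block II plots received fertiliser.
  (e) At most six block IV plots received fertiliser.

1

(a) block V: |A| = 5, |A ∩ B| = 5; needs |A ∩ B| / |A| > 4/5 — true.
(b) block III: |A| = 5, |A ∩ B| = 4; needs A ⊆ B, i.e. every element of A is in B (|A ∖ B| = 0) — false.
(c) block I: |A| = 6, |A ∩ B| = 2; needs |A ∖ B| = 3 — false.
(d) block II: |A| = 9, |A ∩ B| = 2; needs |A ∩ B| / |A| < 1/5 — false.
(e) block IV: |A| = 8, |A ∩ B| = 7; needs |A ∩ B| ≤ 6 — false.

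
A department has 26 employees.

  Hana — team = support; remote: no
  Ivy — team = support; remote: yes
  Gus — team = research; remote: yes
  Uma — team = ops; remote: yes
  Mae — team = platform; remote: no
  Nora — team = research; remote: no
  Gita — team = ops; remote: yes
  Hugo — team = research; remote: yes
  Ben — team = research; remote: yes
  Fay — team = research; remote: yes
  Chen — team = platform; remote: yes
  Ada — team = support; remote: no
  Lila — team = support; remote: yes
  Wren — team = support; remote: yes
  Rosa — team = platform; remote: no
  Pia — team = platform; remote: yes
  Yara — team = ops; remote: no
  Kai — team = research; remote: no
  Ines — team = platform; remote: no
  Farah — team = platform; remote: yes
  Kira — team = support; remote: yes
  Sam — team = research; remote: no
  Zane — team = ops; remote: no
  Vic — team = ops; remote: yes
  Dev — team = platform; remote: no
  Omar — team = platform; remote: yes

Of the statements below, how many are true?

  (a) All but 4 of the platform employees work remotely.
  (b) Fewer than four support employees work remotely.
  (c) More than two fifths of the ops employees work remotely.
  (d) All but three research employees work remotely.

(a) platform: |A| = 8, |A ∩ B| = 4; needs |A ∖ B| = 4 — true.
(b) support: |A| = 6, |A ∩ B| = 4; needs |A ∩ B| < 4 — false.
(c) ops: |A| = 5, |A ∩ B| = 3; needs |A ∩ B| / |A| > 2/5 — true.
(d) research: |A| = 7, |A ∩ B| = 4; needs |A ∖ B| = 3 — true.

3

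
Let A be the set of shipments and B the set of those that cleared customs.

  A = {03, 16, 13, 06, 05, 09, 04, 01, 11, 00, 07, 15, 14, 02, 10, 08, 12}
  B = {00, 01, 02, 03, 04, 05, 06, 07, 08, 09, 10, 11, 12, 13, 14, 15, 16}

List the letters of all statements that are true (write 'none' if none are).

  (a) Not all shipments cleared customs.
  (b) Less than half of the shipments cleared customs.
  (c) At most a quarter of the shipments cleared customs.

none

|A| = 17, |A ∩ B| = 17, |A ∖ B| = 0.
(a) A ⊄ B (|A ∖ B| ≥ 1): fails.
(b) |A ∩ B| < |A ∖ B|: fails.
(c) |A ∩ B| / |A| ≤ 1/4: fails.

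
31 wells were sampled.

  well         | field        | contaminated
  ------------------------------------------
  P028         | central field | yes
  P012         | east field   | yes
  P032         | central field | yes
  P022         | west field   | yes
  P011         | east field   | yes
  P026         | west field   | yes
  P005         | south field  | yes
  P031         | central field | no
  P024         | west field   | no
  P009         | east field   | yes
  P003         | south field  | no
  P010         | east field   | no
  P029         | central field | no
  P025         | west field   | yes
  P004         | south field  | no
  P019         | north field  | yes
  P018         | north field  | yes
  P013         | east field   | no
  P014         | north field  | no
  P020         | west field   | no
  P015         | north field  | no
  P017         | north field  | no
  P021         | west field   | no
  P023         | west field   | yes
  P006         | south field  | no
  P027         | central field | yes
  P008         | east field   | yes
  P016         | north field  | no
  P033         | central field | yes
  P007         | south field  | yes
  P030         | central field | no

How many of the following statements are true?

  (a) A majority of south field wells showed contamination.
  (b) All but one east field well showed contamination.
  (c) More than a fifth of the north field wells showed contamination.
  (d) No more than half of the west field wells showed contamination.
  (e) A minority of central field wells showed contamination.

(a) south field: |A| = 5, |A ∩ B| = 2; needs |A ∩ B| > |A ∖ B| — false.
(b) east field: |A| = 6, |A ∩ B| = 4; needs |A ∖ B| = 1 — false.
(c) north field: |A| = 6, |A ∩ B| = 2; needs |A ∩ B| / |A| > 1/5 — true.
(d) west field: |A| = 7, |A ∩ B| = 4; needs |A ∩ B| ≤ |A ∖ B| — false.
(e) central field: |A| = 7, |A ∩ B| = 4; needs |A ∩ B| < |A ∖ B| — false.

1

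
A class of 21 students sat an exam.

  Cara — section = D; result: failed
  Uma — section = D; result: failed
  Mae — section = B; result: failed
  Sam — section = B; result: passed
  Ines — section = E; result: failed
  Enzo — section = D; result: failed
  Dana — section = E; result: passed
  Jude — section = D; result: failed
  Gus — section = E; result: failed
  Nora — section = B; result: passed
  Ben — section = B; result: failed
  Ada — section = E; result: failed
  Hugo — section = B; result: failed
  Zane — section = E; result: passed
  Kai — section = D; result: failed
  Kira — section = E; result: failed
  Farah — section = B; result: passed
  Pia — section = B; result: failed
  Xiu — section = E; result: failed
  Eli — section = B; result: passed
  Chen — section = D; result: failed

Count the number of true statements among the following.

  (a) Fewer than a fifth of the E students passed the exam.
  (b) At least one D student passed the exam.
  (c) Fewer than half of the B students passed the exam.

0

(a) E: |A| = 7, |A ∩ B| = 2; needs |A ∩ B| / |A| < 1/5 — false.
(b) D: |A| = 6, |A ∩ B| = 0; needs A ∩ B ≠ ∅ (|A ∩ B| ≥ 1) — false.
(c) B: |A| = 8, |A ∩ B| = 4; needs |A ∩ B| < |A ∖ B| — false.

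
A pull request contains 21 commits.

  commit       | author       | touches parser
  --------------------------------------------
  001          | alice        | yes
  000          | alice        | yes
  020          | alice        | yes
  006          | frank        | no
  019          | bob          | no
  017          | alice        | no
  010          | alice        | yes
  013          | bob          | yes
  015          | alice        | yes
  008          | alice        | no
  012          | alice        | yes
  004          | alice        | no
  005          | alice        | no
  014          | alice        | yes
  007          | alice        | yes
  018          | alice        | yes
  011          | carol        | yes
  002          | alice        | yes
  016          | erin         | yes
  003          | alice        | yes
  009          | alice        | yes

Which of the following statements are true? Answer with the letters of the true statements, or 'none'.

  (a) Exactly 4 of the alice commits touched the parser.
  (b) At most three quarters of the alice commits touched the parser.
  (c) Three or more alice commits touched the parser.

(b), (c)

|A| = 16, |A ∩ B| = 12, |A ∖ B| = 4.
(a) |A ∩ B| = 4: fails.
(b) |A ∩ B| / |A| ≤ 3/4: holds.
(c) |A ∩ B| ≥ 3: holds.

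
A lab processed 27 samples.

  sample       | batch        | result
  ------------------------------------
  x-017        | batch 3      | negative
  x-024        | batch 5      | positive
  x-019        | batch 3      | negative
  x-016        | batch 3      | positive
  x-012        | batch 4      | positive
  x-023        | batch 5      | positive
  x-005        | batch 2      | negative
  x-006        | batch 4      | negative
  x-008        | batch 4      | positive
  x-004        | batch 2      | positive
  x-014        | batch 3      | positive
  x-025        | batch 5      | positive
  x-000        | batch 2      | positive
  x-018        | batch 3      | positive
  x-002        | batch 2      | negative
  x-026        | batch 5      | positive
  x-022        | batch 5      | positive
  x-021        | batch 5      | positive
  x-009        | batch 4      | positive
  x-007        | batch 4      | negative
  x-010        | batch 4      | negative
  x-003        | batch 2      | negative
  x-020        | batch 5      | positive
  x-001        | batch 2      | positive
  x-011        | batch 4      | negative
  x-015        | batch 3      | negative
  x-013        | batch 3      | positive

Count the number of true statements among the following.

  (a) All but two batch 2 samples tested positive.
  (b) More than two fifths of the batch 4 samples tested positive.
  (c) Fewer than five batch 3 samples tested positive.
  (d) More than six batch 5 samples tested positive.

(a) batch 2: |A| = 6, |A ∩ B| = 3; needs |A ∖ B| = 2 — false.
(b) batch 4: |A| = 7, |A ∩ B| = 3; needs |A ∩ B| / |A| > 2/5 — true.
(c) batch 3: |A| = 7, |A ∩ B| = 4; needs |A ∩ B| < 5 — true.
(d) batch 5: |A| = 7, |A ∩ B| = 7; needs |A ∩ B| > 6 — true.

3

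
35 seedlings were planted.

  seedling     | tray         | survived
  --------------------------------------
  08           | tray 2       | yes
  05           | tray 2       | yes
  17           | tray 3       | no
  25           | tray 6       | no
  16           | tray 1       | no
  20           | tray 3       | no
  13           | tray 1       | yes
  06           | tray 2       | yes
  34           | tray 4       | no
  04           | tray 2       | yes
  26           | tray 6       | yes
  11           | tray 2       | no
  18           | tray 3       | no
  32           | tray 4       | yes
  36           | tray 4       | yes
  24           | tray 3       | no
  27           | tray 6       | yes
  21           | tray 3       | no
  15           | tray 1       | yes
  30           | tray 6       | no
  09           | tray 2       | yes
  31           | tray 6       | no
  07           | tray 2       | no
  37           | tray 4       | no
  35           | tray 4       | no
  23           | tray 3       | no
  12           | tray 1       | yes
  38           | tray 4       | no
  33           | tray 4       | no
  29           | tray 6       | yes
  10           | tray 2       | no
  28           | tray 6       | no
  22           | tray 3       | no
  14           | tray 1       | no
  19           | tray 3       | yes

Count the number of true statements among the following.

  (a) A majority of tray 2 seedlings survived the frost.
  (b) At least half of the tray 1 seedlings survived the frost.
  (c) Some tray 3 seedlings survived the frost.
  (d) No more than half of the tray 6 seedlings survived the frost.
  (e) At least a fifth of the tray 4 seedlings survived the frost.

5

(a) tray 2: |A| = 8, |A ∩ B| = 5; needs |A ∩ B| > |A ∖ B| — true.
(b) tray 1: |A| = 5, |A ∩ B| = 3; needs |A ∩ B| ≥ |A ∖ B| — true.
(c) tray 3: |A| = 8, |A ∩ B| = 1; needs A ∩ B ≠ ∅ (|A ∩ B| ≥ 1) — true.
(d) tray 6: |A| = 7, |A ∩ B| = 3; needs |A ∩ B| ≤ |A ∖ B| — true.
(e) tray 4: |A| = 7, |A ∩ B| = 2; needs |A ∩ B| / |A| ≥ 1/5 — true.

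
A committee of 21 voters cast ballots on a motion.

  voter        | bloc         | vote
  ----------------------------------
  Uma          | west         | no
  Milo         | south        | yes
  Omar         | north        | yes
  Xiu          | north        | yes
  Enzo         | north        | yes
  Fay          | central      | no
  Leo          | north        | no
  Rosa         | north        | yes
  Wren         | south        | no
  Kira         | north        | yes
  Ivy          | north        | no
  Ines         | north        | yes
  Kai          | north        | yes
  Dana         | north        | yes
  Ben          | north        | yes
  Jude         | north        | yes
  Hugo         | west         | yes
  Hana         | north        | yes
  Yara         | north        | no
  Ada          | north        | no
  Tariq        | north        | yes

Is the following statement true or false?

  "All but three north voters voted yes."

Truth condition: |A ∖ B| = 3.
|A| = 16, |A ∩ B| = 12, |A ∖ B| = 4.
|A ∖ B| = 4, so the statement is false.

False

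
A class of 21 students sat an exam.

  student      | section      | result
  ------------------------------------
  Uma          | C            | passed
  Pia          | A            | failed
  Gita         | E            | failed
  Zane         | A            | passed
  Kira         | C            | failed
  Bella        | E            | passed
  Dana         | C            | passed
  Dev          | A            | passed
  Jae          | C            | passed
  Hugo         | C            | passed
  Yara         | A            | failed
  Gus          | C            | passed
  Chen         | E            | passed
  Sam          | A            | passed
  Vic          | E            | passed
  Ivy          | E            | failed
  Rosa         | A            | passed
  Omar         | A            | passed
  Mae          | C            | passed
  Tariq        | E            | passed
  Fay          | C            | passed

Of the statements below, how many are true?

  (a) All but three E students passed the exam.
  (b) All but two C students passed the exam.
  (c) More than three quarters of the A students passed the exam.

(a) E: |A| = 6, |A ∩ B| = 4; needs |A ∖ B| = 3 — false.
(b) C: |A| = 8, |A ∩ B| = 7; needs |A ∖ B| = 2 — false.
(c) A: |A| = 7, |A ∩ B| = 5; needs |A ∩ B| / |A| > 3/4 — false.

0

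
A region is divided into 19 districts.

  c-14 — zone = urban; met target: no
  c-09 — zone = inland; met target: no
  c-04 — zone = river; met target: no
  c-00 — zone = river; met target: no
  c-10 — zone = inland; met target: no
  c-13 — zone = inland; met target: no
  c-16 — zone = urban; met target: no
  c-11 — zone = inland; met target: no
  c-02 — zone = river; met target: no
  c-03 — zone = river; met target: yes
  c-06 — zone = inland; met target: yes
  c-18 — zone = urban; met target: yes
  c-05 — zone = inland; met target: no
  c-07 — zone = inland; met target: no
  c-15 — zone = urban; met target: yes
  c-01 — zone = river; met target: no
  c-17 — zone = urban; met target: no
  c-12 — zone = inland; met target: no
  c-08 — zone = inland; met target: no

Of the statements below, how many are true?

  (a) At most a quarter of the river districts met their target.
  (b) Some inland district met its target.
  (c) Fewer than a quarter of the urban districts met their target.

(a) river: |A| = 5, |A ∩ B| = 1; needs |A ∩ B| / |A| ≤ 1/4 — true.
(b) inland: |A| = 9, |A ∩ B| = 1; needs A ∩ B ≠ ∅ (|A ∩ B| ≥ 1) — true.
(c) urban: |A| = 5, |A ∩ B| = 2; needs |A ∩ B| / |A| < 1/4 — false.

2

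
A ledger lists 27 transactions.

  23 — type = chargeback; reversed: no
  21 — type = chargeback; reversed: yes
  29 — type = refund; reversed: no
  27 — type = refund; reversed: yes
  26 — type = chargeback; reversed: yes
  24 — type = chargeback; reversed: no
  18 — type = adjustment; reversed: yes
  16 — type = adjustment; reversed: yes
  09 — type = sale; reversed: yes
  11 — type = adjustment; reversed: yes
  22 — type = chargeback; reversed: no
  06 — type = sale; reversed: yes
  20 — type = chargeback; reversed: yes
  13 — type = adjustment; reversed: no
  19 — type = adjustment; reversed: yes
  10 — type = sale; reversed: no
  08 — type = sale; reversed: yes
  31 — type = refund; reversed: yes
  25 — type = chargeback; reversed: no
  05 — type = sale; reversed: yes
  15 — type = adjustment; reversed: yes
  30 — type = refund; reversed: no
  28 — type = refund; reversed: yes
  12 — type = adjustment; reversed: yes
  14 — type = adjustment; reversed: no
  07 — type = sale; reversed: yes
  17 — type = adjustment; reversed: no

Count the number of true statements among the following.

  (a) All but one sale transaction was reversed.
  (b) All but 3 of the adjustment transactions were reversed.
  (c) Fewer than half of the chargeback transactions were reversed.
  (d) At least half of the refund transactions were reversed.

(a) sale: |A| = 6, |A ∩ B| = 5; needs |A ∖ B| = 1 — true.
(b) adjustment: |A| = 9, |A ∩ B| = 6; needs |A ∖ B| = 3 — true.
(c) chargeback: |A| = 7, |A ∩ B| = 3; needs |A ∩ B| < |A ∖ B| — true.
(d) refund: |A| = 5, |A ∩ B| = 3; needs |A ∩ B| ≥ |A ∖ B| — true.

4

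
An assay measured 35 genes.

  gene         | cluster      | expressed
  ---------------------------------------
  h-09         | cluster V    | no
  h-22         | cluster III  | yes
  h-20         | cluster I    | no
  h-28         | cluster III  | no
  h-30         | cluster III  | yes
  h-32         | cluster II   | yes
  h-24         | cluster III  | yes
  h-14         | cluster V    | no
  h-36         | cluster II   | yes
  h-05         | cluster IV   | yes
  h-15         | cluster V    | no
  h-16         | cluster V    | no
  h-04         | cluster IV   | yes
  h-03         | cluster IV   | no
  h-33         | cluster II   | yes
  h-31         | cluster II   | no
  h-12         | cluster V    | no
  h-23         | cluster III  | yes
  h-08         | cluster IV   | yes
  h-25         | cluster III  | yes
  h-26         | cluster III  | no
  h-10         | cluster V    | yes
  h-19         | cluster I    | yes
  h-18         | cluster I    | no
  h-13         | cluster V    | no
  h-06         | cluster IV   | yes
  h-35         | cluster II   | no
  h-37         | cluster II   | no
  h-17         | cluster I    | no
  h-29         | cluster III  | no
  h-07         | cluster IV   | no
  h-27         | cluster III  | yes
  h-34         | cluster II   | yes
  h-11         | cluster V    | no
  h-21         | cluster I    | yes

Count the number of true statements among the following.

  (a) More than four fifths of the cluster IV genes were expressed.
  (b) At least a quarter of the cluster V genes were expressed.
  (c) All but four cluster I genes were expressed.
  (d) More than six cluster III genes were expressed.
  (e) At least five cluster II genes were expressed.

0

(a) cluster IV: |A| = 6, |A ∩ B| = 4; needs |A ∩ B| / |A| > 4/5 — false.
(b) cluster V: |A| = 8, |A ∩ B| = 1; needs |A ∩ B| / |A| ≥ 1/4 — false.
(c) cluster I: |A| = 5, |A ∩ B| = 2; needs |A ∖ B| = 4 — false.
(d) cluster III: |A| = 9, |A ∩ B| = 6; needs |A ∩ B| > 6 — false.
(e) cluster II: |A| = 7, |A ∩ B| = 4; needs |A ∩ B| ≥ 5 — false.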